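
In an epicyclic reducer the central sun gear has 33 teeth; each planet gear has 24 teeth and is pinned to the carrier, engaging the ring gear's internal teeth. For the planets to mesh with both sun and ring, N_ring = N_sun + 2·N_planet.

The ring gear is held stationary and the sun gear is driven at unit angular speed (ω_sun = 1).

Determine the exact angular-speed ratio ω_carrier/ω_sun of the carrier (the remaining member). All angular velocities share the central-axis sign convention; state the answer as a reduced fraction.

N_ring = 33 + 2·24 = 81
33(ω_s−ω_c) = −81(ω_r−ω_c),  ω_r=0, ω_s=1
33(1−ω_c) = −81(0−ω_c)  ⇒  114ω_c = 33  ⇒  ω_c = 11/38
ω_c/ω_s = 11/38

11/38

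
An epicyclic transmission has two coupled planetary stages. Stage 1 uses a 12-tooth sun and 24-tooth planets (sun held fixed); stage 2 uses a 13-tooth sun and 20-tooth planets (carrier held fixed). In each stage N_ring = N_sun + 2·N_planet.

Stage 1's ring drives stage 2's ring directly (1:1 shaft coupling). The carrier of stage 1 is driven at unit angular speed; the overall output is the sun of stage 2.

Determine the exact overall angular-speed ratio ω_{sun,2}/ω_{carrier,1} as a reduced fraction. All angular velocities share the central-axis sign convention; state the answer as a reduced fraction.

Stage 1: N_ring = 12 + 2·24 = 60
Stage 1: 12(ω_s−ω_c) = −60(ω_r−ω_c),  ω_s=0, ω_c=1
Stage 1: ω_r = 1 − (12/60)(0−1) = 6/5
  ⇒ ω_r¹/ω_c¹ = 6/5
Stage 2: N_ring = 13 + 2·20 = 53
Stage 2: 13(ω_s−ω_c) = −53(ω_r−ω_c),  ω_c=0, ω_r=1
Stage 2: ω_s = 0 − (53/13)(1−0) = -53/13
  ⇒ ω_s²/ω_r² = -53/13
Coupling ω_r² = ω_r¹ ⇒ overall = 6/5 × -53/13 = -318/65

-318/65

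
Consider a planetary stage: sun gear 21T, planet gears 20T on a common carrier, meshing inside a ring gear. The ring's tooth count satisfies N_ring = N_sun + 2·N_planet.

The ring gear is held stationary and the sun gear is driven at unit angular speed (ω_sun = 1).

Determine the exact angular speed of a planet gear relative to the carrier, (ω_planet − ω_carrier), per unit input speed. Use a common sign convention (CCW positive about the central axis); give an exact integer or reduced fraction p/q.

-1281/1640

N_ring = 21 + 2·20 = 61
21(ω_s−ω_c) = −61(ω_r−ω_c),  ω_r=0, ω_s=1
21(1−ω_c) = −61(0−ω_c)  ⇒  82ω_c = 21  ⇒  ω_c = 21/82
sun–planet: 21·(1−21/82) = −20·(ω_p−ω_c)  ⇒  ω_p−ω_c = −(21/20)·(61/82) = -1281/1640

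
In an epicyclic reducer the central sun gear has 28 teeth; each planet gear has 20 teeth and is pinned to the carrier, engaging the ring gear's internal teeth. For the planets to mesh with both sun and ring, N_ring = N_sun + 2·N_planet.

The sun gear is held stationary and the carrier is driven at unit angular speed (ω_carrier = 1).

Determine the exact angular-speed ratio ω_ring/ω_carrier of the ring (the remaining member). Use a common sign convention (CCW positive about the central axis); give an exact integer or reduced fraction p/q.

N_ring = 28 + 2·20 = 68
28(ω_s−ω_c) = −68(ω_r−ω_c),  ω_s=0, ω_c=1
ω_r = 1 − (28/68)(0−1) = 24/17
ω_r/ω_c = 24/17

24/17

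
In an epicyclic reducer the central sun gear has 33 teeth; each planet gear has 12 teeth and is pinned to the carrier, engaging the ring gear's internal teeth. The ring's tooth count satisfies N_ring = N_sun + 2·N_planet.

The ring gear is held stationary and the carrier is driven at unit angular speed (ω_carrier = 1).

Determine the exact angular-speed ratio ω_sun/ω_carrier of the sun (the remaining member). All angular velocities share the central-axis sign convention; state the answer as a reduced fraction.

N_ring = 33 + 2·12 = 57
33(ω_s−ω_c) = −57(ω_r−ω_c),  ω_r=0, ω_c=1
ω_s = 1 − (57/33)(0−1) = 30/11
ω_s/ω_c = 30/11

30/11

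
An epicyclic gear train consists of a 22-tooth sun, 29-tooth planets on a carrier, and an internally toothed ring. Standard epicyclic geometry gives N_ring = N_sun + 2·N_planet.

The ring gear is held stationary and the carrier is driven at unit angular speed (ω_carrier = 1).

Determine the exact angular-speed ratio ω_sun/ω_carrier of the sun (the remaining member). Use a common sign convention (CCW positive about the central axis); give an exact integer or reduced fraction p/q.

N_ring = 22 + 2·29 = 80
22(ω_s−ω_c) = −80(ω_r−ω_c),  ω_r=0, ω_c=1
ω_s = 1 − (80/22)(0−1) = 51/11
ω_s/ω_c = 51/11

51/11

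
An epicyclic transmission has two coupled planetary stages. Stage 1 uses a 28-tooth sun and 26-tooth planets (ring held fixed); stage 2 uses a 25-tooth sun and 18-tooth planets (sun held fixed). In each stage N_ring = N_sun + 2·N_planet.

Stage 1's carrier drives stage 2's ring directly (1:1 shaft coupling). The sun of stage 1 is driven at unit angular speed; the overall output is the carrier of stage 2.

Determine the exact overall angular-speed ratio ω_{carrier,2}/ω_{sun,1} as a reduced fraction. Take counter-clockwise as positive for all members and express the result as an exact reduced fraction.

Stage 1: N_ring = 28 + 2·26 = 80
Stage 1: 28(ω_s−ω_c) = −80(ω_r−ω_c),  ω_r=0, ω_s=1
Stage 1: 28(1−ω_c) = −80(0−ω_c)  ⇒  108ω_c = 28  ⇒  ω_c = 7/27
  ⇒ ω_c¹/ω_s¹ = 7/27
Stage 2: N_ring = 25 + 2·18 = 61
Stage 2: 25(ω_s−ω_c) = −61(ω_r−ω_c),  ω_s=0, ω_r=1
Stage 2: 25(0−ω_c) = −61(1−ω_c)  ⇒  86ω_c = 61  ⇒  ω_c = 61/86
  ⇒ ω_c²/ω_r² = 61/86
Coupling ω_r² = ω_c¹ ⇒ overall = 7/27 × 61/86 = 427/2322

427/2322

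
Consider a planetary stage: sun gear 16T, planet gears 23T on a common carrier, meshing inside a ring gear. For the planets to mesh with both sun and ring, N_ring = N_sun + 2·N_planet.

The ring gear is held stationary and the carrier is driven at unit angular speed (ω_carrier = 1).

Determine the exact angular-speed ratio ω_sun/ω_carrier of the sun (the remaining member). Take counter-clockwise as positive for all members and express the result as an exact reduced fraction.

N_ring = 16 + 2·23 = 62
16(ω_s−ω_c) = −62(ω_r−ω_c),  ω_r=0, ω_c=1
ω_s = 1 − (62/16)(0−1) = 39/8
ω_s/ω_c = 39/8

39/8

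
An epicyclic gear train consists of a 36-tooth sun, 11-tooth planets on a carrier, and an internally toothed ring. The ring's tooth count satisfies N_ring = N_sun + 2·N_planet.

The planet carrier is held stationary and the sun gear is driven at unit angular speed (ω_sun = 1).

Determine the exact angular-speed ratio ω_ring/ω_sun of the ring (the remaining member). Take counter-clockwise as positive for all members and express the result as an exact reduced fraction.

-18/29

N_ring = 36 + 2·11 = 58
36(ω_s−ω_c) = −58(ω_r−ω_c),  ω_c=0, ω_s=1
ω_r = 0 − (36/58)(1−0) = -18/29
ω_r/ω_s = -18/29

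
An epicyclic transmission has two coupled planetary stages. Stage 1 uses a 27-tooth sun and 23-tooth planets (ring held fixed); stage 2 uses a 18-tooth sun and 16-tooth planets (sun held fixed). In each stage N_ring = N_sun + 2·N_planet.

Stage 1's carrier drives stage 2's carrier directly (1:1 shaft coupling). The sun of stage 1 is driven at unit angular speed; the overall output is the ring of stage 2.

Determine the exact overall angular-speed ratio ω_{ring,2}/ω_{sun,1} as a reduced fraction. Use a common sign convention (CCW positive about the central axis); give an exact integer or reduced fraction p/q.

459/1250

Stage 1: N_ring = 27 + 2·23 = 73
Stage 1: 27(ω_s−ω_c) = −73(ω_r−ω_c),  ω_r=0, ω_s=1
Stage 1: 27(1−ω_c) = −73(0−ω_c)  ⇒  100ω_c = 27  ⇒  ω_c = 27/100
  ⇒ ω_c¹/ω_s¹ = 27/100
Stage 2: N_ring = 18 + 2·16 = 50
Stage 2: 18(ω_s−ω_c) = −50(ω_r−ω_c),  ω_s=0, ω_c=1
Stage 2: ω_r = 1 − (18/50)(0−1) = 34/25
  ⇒ ω_r²/ω_c² = 34/25
Coupling ω_c² = ω_c¹ ⇒ overall = 27/100 × 34/25 = 459/1250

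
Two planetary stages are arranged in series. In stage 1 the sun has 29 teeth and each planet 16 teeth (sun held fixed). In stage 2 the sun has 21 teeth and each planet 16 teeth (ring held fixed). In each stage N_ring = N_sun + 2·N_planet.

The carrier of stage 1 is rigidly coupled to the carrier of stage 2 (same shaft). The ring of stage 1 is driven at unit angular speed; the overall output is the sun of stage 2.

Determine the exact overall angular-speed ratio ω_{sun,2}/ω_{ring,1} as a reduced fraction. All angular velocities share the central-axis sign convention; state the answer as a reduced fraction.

Stage 1: N_ring = 29 + 2·16 = 61
Stage 1: 29(ω_s−ω_c) = −61(ω_r−ω_c),  ω_s=0, ω_r=1
Stage 1: 29(0−ω_c) = −61(1−ω_c)  ⇒  90ω_c = 61  ⇒  ω_c = 61/90
  ⇒ ω_c¹/ω_r¹ = 61/90
Stage 2: N_ring = 21 + 2·16 = 53
Stage 2: 21(ω_s−ω_c) = −53(ω_r−ω_c),  ω_r=0, ω_c=1
Stage 2: ω_s = 1 − (53/21)(0−1) = 74/21
  ⇒ ω_s²/ω_c² = 74/21
Coupling ω_c² = ω_c¹ ⇒ overall = 61/90 × 74/21 = 2257/945

2257/945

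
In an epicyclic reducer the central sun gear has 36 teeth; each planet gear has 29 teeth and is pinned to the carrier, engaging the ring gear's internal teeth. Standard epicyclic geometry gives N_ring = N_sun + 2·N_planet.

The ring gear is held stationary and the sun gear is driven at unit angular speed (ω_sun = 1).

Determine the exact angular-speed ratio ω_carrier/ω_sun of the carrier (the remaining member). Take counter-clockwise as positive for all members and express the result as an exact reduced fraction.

N_ring = 36 + 2·29 = 94
36(ω_s−ω_c) = −94(ω_r−ω_c),  ω_r=0, ω_s=1
36(1−ω_c) = −94(0−ω_c)  ⇒  130ω_c = 36  ⇒  ω_c = 18/65
ω_c/ω_s = 18/65

18/65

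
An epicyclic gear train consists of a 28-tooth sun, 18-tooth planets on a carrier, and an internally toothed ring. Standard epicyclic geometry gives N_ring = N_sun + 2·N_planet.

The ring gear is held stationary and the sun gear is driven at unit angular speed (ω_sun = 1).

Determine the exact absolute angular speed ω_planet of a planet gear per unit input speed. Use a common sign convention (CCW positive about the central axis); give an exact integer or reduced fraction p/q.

-7/9

N_ring = 28 + 2·18 = 64
28(ω_s−ω_c) = −64(ω_r−ω_c),  ω_r=0, ω_s=1
28(1−ω_c) = −64(0−ω_c)  ⇒  92ω_c = 28  ⇒  ω_c = 7/23
sun–planet: 28·(1−7/23) = −18·(ω_p−ω_c)  ⇒  ω_p−ω_c = −(28/18)·(16/23) = -224/207
ω_p = 7/23 − 224/207 = -7/9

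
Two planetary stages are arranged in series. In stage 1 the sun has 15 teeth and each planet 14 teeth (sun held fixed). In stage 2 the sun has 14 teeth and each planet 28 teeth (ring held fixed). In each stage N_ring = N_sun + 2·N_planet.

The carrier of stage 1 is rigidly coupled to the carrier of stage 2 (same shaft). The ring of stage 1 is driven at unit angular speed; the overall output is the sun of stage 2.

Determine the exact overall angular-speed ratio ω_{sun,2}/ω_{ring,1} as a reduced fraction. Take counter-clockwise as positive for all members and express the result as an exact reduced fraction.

Stage 1: N_ring = 15 + 2·14 = 43
Stage 1: 15(ω_s−ω_c) = −43(ω_r−ω_c),  ω_s=0, ω_r=1
Stage 1: 15(0−ω_c) = −43(1−ω_c)  ⇒  58ω_c = 43  ⇒  ω_c = 43/58
  ⇒ ω_c¹/ω_r¹ = 43/58
Stage 2: N_ring = 14 + 2·28 = 70
Stage 2: 14(ω_s−ω_c) = −70(ω_r−ω_c),  ω_r=0, ω_c=1
Stage 2: ω_s = 1 − (70/14)(0−1) = 6
  ⇒ ω_s²/ω_c² = 6
Coupling ω_c² = ω_c¹ ⇒ overall = 43/58 × 6 = 129/29

129/29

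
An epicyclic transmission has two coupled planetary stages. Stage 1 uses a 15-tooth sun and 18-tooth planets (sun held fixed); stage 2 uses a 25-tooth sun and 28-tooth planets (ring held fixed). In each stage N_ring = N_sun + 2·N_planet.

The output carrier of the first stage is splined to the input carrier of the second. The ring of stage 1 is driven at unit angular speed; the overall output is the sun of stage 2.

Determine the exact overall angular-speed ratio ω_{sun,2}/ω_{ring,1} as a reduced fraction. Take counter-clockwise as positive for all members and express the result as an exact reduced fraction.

Stage 1: N_ring = 15 + 2·18 = 51
Stage 1: 15(ω_s−ω_c) = −51(ω_r−ω_c),  ω_s=0, ω_r=1
Stage 1: 15(0−ω_c) = −51(1−ω_c)  ⇒  66ω_c = 51  ⇒  ω_c = 17/22
  ⇒ ω_c¹/ω_r¹ = 17/22
Stage 2: N_ring = 25 + 2·28 = 81
Stage 2: 25(ω_s−ω_c) = −81(ω_r−ω_c),  ω_r=0, ω_c=1
Stage 2: ω_s = 1 − (81/25)(0−1) = 106/25
  ⇒ ω_s²/ω_c² = 106/25
Coupling ω_c² = ω_c¹ ⇒ overall = 17/22 × 106/25 = 901/275

901/275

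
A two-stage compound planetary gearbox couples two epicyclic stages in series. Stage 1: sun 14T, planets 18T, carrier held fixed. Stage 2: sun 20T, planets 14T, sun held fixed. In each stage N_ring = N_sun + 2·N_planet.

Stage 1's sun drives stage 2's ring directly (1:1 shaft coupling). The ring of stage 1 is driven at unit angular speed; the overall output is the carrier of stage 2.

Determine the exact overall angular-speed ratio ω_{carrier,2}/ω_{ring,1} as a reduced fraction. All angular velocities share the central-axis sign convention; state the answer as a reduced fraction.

-300/119

Stage 1: N_ring = 14 + 2·18 = 50
Stage 1: 14(ω_s−ω_c) = −50(ω_r−ω_c),  ω_c=0, ω_r=1
Stage 1: ω_s = 0 − (50/14)(1−0) = -25/7
  ⇒ ω_s¹/ω_r¹ = -25/7
Stage 2: N_ring = 20 + 2·14 = 48
Stage 2: 20(ω_s−ω_c) = −48(ω_r−ω_c),  ω_s=0, ω_r=1
Stage 2: 20(0−ω_c) = −48(1−ω_c)  ⇒  68ω_c = 48  ⇒  ω_c = 12/17
  ⇒ ω_c²/ω_r² = 12/17
Coupling ω_r² = ω_s¹ ⇒ overall = -25/7 × 12/17 = -300/119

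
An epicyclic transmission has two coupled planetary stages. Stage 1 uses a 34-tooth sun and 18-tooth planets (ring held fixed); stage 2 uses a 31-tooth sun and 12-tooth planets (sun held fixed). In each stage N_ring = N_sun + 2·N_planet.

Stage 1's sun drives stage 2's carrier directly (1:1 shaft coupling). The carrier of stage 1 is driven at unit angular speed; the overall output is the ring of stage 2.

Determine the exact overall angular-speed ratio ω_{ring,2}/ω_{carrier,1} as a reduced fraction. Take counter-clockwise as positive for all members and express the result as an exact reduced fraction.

Stage 1: N_ring = 34 + 2·18 = 70
Stage 1: 34(ω_s−ω_c) = −70(ω_r−ω_c),  ω_r=0, ω_c=1
Stage 1: ω_s = 1 − (70/34)(0−1) = 52/17
  ⇒ ω_s¹/ω_c¹ = 52/17
Stage 2: N_ring = 31 + 2·12 = 55
Stage 2: 31(ω_s−ω_c) = −55(ω_r−ω_c),  ω_s=0, ω_c=1
Stage 2: ω_r = 1 − (31/55)(0−1) = 86/55
  ⇒ ω_r²/ω_c² = 86/55
Coupling ω_c² = ω_s¹ ⇒ overall = 52/17 × 86/55 = 4472/935

4472/935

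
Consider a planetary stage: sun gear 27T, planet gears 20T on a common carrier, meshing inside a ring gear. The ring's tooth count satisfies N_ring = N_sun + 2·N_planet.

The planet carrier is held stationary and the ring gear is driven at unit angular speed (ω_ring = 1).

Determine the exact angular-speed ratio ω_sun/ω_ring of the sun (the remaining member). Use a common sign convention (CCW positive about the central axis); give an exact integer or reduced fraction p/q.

N_ring = 27 + 2·20 = 67
27(ω_s−ω_c) = −67(ω_r−ω_c),  ω_c=0, ω_r=1
ω_s = 0 − (67/27)(1−0) = -67/27
ω_s/ω_r = -67/27

-67/27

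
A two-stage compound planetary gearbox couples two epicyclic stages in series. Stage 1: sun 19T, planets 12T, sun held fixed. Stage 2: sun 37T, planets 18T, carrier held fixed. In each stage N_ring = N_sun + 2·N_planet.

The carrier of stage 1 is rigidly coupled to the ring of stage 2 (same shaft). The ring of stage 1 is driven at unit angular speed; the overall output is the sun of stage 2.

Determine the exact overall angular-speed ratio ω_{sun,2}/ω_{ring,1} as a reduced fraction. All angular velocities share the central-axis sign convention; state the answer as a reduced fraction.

Stage 1: N_ring = 19 + 2·12 = 43
Stage 1: 19(ω_s−ω_c) = −43(ω_r−ω_c),  ω_s=0, ω_r=1
Stage 1: 19(0−ω_c) = −43(1−ω_c)  ⇒  62ω_c = 43  ⇒  ω_c = 43/62
  ⇒ ω_c¹/ω_r¹ = 43/62
Stage 2: N_ring = 37 + 2·18 = 73
Stage 2: 37(ω_s−ω_c) = −73(ω_r−ω_c),  ω_c=0, ω_r=1
Stage 2: ω_s = 0 − (73/37)(1−0) = -73/37
  ⇒ ω_s²/ω_r² = -73/37
Coupling ω_r² = ω_c¹ ⇒ overall = 43/62 × -73/37 = -3139/2294

-3139/2294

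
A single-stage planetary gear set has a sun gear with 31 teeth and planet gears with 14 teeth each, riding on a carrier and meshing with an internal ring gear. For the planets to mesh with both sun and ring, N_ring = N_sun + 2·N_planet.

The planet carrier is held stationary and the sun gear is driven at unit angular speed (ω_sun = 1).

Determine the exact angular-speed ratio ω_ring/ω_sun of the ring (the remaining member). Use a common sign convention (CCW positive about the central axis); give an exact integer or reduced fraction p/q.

N_ring = 31 + 2·14 = 59
31(ω_s−ω_c) = −59(ω_r−ω_c),  ω_c=0, ω_s=1
ω_r = 0 − (31/59)(1−0) = -31/59
ω_r/ω_s = -31/59

-31/59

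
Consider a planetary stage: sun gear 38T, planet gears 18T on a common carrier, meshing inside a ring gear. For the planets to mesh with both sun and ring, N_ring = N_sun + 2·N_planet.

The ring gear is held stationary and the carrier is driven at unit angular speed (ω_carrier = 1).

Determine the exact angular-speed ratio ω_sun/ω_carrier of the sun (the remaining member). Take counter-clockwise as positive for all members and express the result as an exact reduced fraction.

N_ring = 38 + 2·18 = 74
38(ω_s−ω_c) = −74(ω_r−ω_c),  ω_r=0, ω_c=1
ω_s = 1 − (74/38)(0−1) = 56/19
ω_s/ω_c = 56/19

56/19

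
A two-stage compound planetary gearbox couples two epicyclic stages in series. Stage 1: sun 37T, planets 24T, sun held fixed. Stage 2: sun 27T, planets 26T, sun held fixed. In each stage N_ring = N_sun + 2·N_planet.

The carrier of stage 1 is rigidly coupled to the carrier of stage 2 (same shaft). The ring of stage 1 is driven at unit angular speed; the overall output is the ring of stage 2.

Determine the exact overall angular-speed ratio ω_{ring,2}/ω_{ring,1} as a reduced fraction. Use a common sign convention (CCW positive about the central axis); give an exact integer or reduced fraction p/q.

4505/4819

Stage 1: N_ring = 37 + 2·24 = 85
Stage 1: 37(ω_s−ω_c) = −85(ω_r−ω_c),  ω_s=0, ω_r=1
Stage 1: 37(0−ω_c) = −85(1−ω_c)  ⇒  122ω_c = 85  ⇒  ω_c = 85/122
  ⇒ ω_c¹/ω_r¹ = 85/122
Stage 2: N_ring = 27 + 2·26 = 79
Stage 2: 27(ω_s−ω_c) = −79(ω_r−ω_c),  ω_s=0, ω_c=1
Stage 2: ω_r = 1 − (27/79)(0−1) = 106/79
  ⇒ ω_r²/ω_c² = 106/79
Coupling ω_c² = ω_c¹ ⇒ overall = 85/122 × 106/79 = 4505/4819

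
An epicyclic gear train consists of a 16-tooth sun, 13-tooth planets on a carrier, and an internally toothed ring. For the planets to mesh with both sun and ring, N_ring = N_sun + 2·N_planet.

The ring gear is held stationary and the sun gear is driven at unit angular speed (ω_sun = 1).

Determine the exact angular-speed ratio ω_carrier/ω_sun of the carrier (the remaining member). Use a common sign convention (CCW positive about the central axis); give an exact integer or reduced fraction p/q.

N_ring = 16 + 2·13 = 42
16(ω_s−ω_c) = −42(ω_r−ω_c),  ω_r=0, ω_s=1
16(1−ω_c) = −42(0−ω_c)  ⇒  58ω_c = 16  ⇒  ω_c = 8/29
ω_c/ω_s = 8/29

8/29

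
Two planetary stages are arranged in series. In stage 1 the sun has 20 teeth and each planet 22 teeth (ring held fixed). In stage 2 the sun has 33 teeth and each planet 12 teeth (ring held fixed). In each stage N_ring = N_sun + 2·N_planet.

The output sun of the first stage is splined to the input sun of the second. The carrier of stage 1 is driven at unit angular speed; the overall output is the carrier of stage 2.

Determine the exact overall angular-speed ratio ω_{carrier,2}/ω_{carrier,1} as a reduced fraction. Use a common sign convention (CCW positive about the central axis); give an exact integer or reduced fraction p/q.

Stage 1: N_ring = 20 + 2·22 = 64
Stage 1: 20(ω_s−ω_c) = −64(ω_r−ω_c),  ω_r=0, ω_c=1
Stage 1: ω_s = 1 − (64/20)(0−1) = 21/5
  ⇒ ω_s¹/ω_c¹ = 21/5
Stage 2: N_ring = 33 + 2·12 = 57
Stage 2: 33(ω_s−ω_c) = −57(ω_r−ω_c),  ω_r=0, ω_s=1
Stage 2: 33(1−ω_c) = −57(0−ω_c)  ⇒  90ω_c = 33  ⇒  ω_c = 11/30
  ⇒ ω_c²/ω_s² = 11/30
Coupling ω_s² = ω_s¹ ⇒ overall = 21/5 × 11/30 = 77/50

77/50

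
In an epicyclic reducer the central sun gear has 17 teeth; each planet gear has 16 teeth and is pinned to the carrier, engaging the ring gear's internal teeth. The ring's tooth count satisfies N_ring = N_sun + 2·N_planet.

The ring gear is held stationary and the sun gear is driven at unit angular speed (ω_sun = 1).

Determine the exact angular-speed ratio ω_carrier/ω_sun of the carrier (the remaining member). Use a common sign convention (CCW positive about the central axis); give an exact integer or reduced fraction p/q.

17/66

N_ring = 17 + 2·16 = 49
17(ω_s−ω_c) = −49(ω_r−ω_c),  ω_r=0, ω_s=1
17(1−ω_c) = −49(0−ω_c)  ⇒  66ω_c = 17  ⇒  ω_c = 17/66
ω_c/ω_s = 17/66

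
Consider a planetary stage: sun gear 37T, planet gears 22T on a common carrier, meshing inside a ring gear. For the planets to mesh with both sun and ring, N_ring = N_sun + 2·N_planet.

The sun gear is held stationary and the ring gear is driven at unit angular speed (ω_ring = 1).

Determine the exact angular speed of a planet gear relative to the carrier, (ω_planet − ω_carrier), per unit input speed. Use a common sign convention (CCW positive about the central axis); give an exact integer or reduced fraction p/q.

2997/2596

N_ring = 37 + 2·22 = 81
37(ω_s−ω_c) = −81(ω_r−ω_c),  ω_s=0, ω_r=1
37(0−ω_c) = −81(1−ω_c)  ⇒  118ω_c = 81  ⇒  ω_c = 81/118
sun–planet: 37·(0−81/118) = −22·(ω_p−ω_c)  ⇒  ω_p−ω_c = −(37/22)·(-81/118) = 2997/2596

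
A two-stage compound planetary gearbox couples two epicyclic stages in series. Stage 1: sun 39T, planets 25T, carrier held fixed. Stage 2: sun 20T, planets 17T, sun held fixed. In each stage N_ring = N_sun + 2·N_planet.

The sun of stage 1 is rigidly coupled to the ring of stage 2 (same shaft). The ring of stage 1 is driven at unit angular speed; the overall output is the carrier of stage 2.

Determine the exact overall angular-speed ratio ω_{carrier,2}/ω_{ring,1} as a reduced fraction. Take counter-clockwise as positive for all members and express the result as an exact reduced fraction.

-801/481

Stage 1: N_ring = 39 + 2·25 = 89
Stage 1: 39(ω_s−ω_c) = −89(ω_r−ω_c),  ω_c=0, ω_r=1
Stage 1: ω_s = 0 − (89/39)(1−0) = -89/39
  ⇒ ω_s¹/ω_r¹ = -89/39
Stage 2: N_ring = 20 + 2·17 = 54
Stage 2: 20(ω_s−ω_c) = −54(ω_r−ω_c),  ω_s=0, ω_r=1
Stage 2: 20(0−ω_c) = −54(1−ω_c)  ⇒  74ω_c = 54  ⇒  ω_c = 27/37
  ⇒ ω_c²/ω_r² = 27/37
Coupling ω_r² = ω_s¹ ⇒ overall = -89/39 × 27/37 = -801/481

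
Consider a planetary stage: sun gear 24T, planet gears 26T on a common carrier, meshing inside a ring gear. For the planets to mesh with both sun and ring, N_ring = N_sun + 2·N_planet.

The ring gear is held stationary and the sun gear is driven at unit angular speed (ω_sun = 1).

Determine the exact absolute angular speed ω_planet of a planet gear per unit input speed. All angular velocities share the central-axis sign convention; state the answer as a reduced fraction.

N_ring = 24 + 2·26 = 76
24(ω_s−ω_c) = −76(ω_r−ω_c),  ω_r=0, ω_s=1
24(1−ω_c) = −76(0−ω_c)  ⇒  100ω_c = 24  ⇒  ω_c = 6/25
sun–planet: 24·(1−6/25) = −26·(ω_p−ω_c)  ⇒  ω_p−ω_c = −(24/26)·(19/25) = -228/325
ω_p = 6/25 − 228/325 = -6/13

-6/13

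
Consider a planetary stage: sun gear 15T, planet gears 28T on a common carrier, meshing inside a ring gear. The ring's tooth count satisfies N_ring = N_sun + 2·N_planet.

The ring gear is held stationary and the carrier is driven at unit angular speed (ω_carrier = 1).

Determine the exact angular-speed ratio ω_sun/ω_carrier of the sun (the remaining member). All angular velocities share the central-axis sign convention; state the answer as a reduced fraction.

N_ring = 15 + 2·28 = 71
15(ω_s−ω_c) = −71(ω_r−ω_c),  ω_r=0, ω_c=1
ω_s = 1 − (71/15)(0−1) = 86/15
ω_s/ω_c = 86/15

86/15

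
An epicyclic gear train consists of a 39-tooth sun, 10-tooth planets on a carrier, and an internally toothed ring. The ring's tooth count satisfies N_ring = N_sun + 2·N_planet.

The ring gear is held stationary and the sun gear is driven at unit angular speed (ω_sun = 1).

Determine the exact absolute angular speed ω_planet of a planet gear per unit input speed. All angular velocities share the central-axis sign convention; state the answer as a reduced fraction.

N_ring = 39 + 2·10 = 59
39(ω_s−ω_c) = −59(ω_r−ω_c),  ω_r=0, ω_s=1
39(1−ω_c) = −59(0−ω_c)  ⇒  98ω_c = 39  ⇒  ω_c = 39/98
sun–planet: 39·(1−39/98) = −10·(ω_p−ω_c)  ⇒  ω_p−ω_c = −(39/10)·(59/98) = -2301/980
ω_p = 39/98 − 2301/980 = -39/20

-39/20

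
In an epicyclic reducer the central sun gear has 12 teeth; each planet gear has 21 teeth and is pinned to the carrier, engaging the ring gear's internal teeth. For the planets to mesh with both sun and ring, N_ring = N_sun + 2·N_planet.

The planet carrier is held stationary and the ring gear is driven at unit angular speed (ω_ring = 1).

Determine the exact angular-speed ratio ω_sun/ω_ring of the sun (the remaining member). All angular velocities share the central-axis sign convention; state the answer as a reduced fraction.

N_ring = 12 + 2·21 = 54
12(ω_s−ω_c) = −54(ω_r−ω_c),  ω_c=0, ω_r=1
ω_s = 0 − (54/12)(1−0) = -9/2
ω_s/ω_r = -9/2

-9/2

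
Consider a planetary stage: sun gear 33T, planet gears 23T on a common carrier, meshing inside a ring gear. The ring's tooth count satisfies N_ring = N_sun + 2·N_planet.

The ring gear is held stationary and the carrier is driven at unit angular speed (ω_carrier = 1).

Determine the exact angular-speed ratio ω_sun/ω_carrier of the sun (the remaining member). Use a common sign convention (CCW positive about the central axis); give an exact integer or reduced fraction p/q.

N_ring = 33 + 2·23 = 79
33(ω_s−ω_c) = −79(ω_r−ω_c),  ω_r=0, ω_c=1
ω_s = 1 − (79/33)(0−1) = 112/33
ω_s/ω_c = 112/33

112/33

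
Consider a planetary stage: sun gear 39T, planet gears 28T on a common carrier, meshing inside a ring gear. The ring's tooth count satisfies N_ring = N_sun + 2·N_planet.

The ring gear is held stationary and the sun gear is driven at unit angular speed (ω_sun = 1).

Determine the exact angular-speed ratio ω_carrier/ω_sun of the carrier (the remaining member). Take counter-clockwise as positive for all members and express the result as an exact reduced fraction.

39/134

N_ring = 39 + 2·28 = 95
39(ω_s−ω_c) = −95(ω_r−ω_c),  ω_r=0, ω_s=1
39(1−ω_c) = −95(0−ω_c)  ⇒  134ω_c = 39  ⇒  ω_c = 39/134
ω_c/ω_s = 39/134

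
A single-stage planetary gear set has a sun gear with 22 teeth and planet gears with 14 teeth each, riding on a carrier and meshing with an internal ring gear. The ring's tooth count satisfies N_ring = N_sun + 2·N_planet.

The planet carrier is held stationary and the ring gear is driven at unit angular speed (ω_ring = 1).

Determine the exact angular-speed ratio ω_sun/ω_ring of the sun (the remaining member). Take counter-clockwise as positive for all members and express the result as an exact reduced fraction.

N_ring = 22 + 2·14 = 50
22(ω_s−ω_c) = −50(ω_r−ω_c),  ω_c=0, ω_r=1
ω_s = 0 − (50/22)(1−0) = -25/11
ω_s/ω_r = -25/11

-25/11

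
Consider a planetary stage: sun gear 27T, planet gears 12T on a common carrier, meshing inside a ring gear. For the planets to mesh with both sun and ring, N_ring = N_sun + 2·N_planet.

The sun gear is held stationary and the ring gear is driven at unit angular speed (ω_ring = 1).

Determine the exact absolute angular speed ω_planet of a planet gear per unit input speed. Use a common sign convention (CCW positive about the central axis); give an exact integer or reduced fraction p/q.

N_ring = 27 + 2·12 = 51
27(ω_s−ω_c) = −51(ω_r−ω_c),  ω_s=0, ω_r=1
27(0−ω_c) = −51(1−ω_c)  ⇒  78ω_c = 51  ⇒  ω_c = 17/26
sun–planet: 27·(0−17/26) = −12·(ω_p−ω_c)  ⇒  ω_p−ω_c = −(27/12)·(-17/26) = 153/104
ω_p = 17/26 + 153/104 = 17/8

17/8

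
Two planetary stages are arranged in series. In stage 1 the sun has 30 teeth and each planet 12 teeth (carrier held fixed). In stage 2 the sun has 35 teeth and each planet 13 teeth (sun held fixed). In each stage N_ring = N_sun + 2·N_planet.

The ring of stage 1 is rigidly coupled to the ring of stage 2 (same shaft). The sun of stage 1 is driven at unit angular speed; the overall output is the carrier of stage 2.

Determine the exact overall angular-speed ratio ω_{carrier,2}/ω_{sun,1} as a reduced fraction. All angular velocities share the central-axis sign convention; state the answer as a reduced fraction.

-305/864

Stage 1: N_ring = 30 + 2·12 = 54
Stage 1: 30(ω_s−ω_c) = −54(ω_r−ω_c),  ω_c=0, ω_s=1
Stage 1: ω_r = 0 − (30/54)(1−0) = -5/9
  ⇒ ω_r¹/ω_s¹ = -5/9
Stage 2: N_ring = 35 + 2·13 = 61
Stage 2: 35(ω_s−ω_c) = −61(ω_r−ω_c),  ω_s=0, ω_r=1
Stage 2: 35(0−ω_c) = −61(1−ω_c)  ⇒  96ω_c = 61  ⇒  ω_c = 61/96
  ⇒ ω_c²/ω_r² = 61/96
Coupling ω_r² = ω_r¹ ⇒ overall = -5/9 × 61/96 = -305/864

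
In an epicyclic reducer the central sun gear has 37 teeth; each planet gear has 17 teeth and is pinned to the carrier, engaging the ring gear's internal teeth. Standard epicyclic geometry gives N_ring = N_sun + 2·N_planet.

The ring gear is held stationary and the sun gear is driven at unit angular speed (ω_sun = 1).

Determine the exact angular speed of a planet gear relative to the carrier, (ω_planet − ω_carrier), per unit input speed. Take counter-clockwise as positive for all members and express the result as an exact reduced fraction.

-2627/1836

N_ring = 37 + 2·17 = 71
37(ω_s−ω_c) = −71(ω_r−ω_c),  ω_r=0, ω_s=1
37(1−ω_c) = −71(0−ω_c)  ⇒  108ω_c = 37  ⇒  ω_c = 37/108
sun–planet: 37·(1−37/108) = −17·(ω_p−ω_c)  ⇒  ω_p−ω_c = −(37/17)·(71/108) = -2627/1836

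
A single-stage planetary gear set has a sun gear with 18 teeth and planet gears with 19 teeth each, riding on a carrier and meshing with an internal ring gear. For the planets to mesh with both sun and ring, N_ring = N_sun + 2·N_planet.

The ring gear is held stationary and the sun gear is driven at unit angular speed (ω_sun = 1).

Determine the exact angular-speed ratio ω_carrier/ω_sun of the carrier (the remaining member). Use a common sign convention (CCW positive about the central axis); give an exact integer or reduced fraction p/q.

9/37

N_ring = 18 + 2·19 = 56
18(ω_s−ω_c) = −56(ω_r−ω_c),  ω_r=0, ω_s=1
18(1−ω_c) = −56(0−ω_c)  ⇒  74ω_c = 18  ⇒  ω_c = 9/37
ω_c/ω_s = 9/37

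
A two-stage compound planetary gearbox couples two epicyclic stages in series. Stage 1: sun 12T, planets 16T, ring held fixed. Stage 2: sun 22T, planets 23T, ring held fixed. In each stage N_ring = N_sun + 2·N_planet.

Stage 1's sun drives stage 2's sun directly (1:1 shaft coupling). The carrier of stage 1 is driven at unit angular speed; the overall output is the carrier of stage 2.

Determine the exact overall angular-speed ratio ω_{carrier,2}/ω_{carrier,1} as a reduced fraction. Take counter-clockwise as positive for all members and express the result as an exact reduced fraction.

Stage 1: N_ring = 12 + 2·16 = 44
Stage 1: 12(ω_s−ω_c) = −44(ω_r−ω_c),  ω_r=0, ω_c=1
Stage 1: ω_s = 1 − (44/12)(0−1) = 14/3
  ⇒ ω_s¹/ω_c¹ = 14/3
Stage 2: N_ring = 22 + 2·23 = 68
Stage 2: 22(ω_s−ω_c) = −68(ω_r−ω_c),  ω_r=0, ω_s=1
Stage 2: 22(1−ω_c) = −68(0−ω_c)  ⇒  90ω_c = 22  ⇒  ω_c = 11/45
  ⇒ ω_c²/ω_s² = 11/45
Coupling ω_s² = ω_s¹ ⇒ overall = 14/3 × 11/45 = 154/135

154/135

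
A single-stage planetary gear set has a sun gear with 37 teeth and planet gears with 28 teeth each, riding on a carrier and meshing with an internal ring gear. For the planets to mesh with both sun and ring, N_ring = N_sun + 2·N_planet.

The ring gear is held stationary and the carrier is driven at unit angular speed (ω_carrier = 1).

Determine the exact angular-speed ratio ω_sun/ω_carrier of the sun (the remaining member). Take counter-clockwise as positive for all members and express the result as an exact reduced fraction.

N_ring = 37 + 2·28 = 93
37(ω_s−ω_c) = −93(ω_r−ω_c),  ω_r=0, ω_c=1
ω_s = 1 − (93/37)(0−1) = 130/37
ω_s/ω_c = 130/37

130/37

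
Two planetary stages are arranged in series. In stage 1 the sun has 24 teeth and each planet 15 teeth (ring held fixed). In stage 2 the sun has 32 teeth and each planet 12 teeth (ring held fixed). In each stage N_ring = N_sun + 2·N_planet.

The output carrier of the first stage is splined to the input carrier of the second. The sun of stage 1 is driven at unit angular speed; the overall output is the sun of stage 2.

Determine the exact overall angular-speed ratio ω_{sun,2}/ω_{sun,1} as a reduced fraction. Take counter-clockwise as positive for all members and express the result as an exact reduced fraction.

Stage 1: N_ring = 24 + 2·15 = 54
Stage 1: 24(ω_s−ω_c) = −54(ω_r−ω_c),  ω_r=0, ω_s=1
Stage 1: 24(1−ω_c) = −54(0−ω_c)  ⇒  78ω_c = 24  ⇒  ω_c = 4/13
  ⇒ ω_c¹/ω_s¹ = 4/13
Stage 2: N_ring = 32 + 2·12 = 56
Stage 2: 32(ω_s−ω_c) = −56(ω_r−ω_c),  ω_r=0, ω_c=1
Stage 2: ω_s = 1 − (56/32)(0−1) = 11/4
  ⇒ ω_s²/ω_c² = 11/4
Coupling ω_c² = ω_c¹ ⇒ overall = 4/13 × 11/4 = 11/13

11/13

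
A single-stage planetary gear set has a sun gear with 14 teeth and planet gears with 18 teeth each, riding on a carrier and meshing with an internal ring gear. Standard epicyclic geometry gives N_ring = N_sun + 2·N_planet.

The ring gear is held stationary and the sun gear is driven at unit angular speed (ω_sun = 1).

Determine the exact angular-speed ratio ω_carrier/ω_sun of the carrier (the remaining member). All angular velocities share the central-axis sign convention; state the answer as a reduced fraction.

N_ring = 14 + 2·18 = 50
14(ω_s−ω_c) = −50(ω_r−ω_c),  ω_r=0, ω_s=1
14(1−ω_c) = −50(0−ω_c)  ⇒  64ω_c = 14  ⇒  ω_c = 7/32
ω_c/ω_s = 7/32

7/32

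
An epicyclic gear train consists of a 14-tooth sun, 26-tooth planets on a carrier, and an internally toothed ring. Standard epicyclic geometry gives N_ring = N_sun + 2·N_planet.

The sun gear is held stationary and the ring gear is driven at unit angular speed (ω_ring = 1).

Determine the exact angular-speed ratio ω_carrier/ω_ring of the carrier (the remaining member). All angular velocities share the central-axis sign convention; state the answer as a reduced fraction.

33/40

N_ring = 14 + 2·26 = 66
14(ω_s−ω_c) = −66(ω_r−ω_c),  ω_s=0, ω_r=1
14(0−ω_c) = −66(1−ω_c)  ⇒  80ω_c = 66  ⇒  ω_c = 33/40
ω_c/ω_r = 33/40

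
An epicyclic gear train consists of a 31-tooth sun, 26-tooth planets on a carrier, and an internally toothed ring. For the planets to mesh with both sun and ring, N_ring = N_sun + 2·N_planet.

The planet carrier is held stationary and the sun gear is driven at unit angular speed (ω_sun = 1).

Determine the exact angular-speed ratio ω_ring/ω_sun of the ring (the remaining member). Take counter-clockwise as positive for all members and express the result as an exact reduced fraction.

N_ring = 31 + 2·26 = 83
31(ω_s−ω_c) = −83(ω_r−ω_c),  ω_c=0, ω_s=1
ω_r = 0 − (31/83)(1−0) = -31/83
ω_r/ω_s = -31/83

-31/83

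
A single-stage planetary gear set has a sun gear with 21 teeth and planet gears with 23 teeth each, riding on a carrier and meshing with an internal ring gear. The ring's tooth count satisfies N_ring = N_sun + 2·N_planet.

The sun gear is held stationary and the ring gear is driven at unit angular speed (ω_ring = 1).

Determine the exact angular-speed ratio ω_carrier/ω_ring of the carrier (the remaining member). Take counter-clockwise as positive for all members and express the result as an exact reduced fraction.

N_ring = 21 + 2·23 = 67
21(ω_s−ω_c) = −67(ω_r−ω_c),  ω_s=0, ω_r=1
21(0−ω_c) = −67(1−ω_c)  ⇒  88ω_c = 67  ⇒  ω_c = 67/88
ω_c/ω_r = 67/88

67/88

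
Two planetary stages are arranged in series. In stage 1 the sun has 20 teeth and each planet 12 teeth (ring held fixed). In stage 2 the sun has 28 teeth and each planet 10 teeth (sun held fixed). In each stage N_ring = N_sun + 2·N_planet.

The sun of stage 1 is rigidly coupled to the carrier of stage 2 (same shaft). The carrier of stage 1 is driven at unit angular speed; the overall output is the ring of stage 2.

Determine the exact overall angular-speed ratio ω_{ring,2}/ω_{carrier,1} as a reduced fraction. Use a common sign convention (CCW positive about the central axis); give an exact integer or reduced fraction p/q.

Stage 1: N_ring = 20 + 2·12 = 44
Stage 1: 20(ω_s−ω_c) = −44(ω_r−ω_c),  ω_r=0, ω_c=1
Stage 1: ω_s = 1 − (44/20)(0−1) = 16/5
  ⇒ ω_s¹/ω_c¹ = 16/5
Stage 2: N_ring = 28 + 2·10 = 48
Stage 2: 28(ω_s−ω_c) = −48(ω_r−ω_c),  ω_s=0, ω_c=1
Stage 2: ω_r = 1 − (28/48)(0−1) = 19/12
  ⇒ ω_r²/ω_c² = 19/12
Coupling ω_c² = ω_s¹ ⇒ overall = 16/5 × 19/12 = 76/15

76/15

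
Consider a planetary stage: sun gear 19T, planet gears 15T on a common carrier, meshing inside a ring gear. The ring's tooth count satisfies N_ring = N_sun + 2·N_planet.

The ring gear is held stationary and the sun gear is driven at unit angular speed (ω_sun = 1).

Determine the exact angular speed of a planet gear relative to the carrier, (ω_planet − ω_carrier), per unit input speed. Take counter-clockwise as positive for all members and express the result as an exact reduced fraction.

N_ring = 19 + 2·15 = 49
19(ω_s−ω_c) = −49(ω_r−ω_c),  ω_r=0, ω_s=1
19(1−ω_c) = −49(0−ω_c)  ⇒  68ω_c = 19  ⇒  ω_c = 19/68
sun–planet: 19·(1−19/68) = −15·(ω_p−ω_c)  ⇒  ω_p−ω_c = −(19/15)·(49/68) = -931/1020

-931/1020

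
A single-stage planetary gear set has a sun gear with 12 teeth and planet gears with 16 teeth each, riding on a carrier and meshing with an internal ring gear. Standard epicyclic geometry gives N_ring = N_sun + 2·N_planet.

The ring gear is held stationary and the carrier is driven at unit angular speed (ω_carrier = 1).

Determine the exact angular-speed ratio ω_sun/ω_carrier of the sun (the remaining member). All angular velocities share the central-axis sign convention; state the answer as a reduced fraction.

14/3

N_ring = 12 + 2·16 = 44
12(ω_s−ω_c) = −44(ω_r−ω_c),  ω_r=0, ω_c=1
ω_s = 1 − (44/12)(0−1) = 14/3
ω_s/ω_c = 14/3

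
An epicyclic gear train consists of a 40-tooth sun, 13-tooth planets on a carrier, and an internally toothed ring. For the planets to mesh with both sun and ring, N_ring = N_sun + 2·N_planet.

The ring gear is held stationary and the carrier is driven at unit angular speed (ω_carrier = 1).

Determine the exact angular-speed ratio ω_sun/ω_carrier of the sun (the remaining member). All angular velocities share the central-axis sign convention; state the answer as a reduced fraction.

N_ring = 40 + 2·13 = 66
40(ω_s−ω_c) = −66(ω_r−ω_c),  ω_r=0, ω_c=1
ω_s = 1 − (66/40)(0−1) = 53/20
ω_s/ω_c = 53/20

53/20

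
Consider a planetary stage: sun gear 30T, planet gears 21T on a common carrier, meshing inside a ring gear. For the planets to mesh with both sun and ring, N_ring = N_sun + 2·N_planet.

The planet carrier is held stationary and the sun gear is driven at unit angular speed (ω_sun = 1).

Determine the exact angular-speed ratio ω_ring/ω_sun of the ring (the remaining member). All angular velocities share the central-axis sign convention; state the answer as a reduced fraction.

N_ring = 30 + 2·21 = 72
30(ω_s−ω_c) = −72(ω_r−ω_c),  ω_c=0, ω_s=1
ω_r = 0 − (30/72)(1−0) = -5/12
ω_r/ω_s = -5/12

-5/12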